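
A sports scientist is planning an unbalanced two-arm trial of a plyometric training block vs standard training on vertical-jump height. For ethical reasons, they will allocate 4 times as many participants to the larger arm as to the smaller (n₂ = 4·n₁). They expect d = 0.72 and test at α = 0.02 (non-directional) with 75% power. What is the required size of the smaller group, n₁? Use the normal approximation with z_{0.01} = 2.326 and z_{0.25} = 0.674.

n₁ = 22

With allocation ratio k = n₂/n₁ = 4, Var(x̄₁−x̄₂) = σ²(1/n₁ + 1/(k·n₁)) = σ²·(k+1)/(k·n₁).
So n₁ = (1 + 1/k)·((z_{α/2} + z_β)/d)² = 1.250 × (3.000/0.72)².
n₁ = 1.250 × 17.36 = 21.7.
Round up: n₁ = 22, giving n₂ = 4 × 22 = 88.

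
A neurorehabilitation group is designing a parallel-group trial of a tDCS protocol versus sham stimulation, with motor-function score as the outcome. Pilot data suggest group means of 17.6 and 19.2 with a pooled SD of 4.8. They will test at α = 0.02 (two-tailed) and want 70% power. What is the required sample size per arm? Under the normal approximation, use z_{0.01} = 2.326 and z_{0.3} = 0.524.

Cohen's d = |M₁ − M₂| / SD_pooled = |17.6 − 19.2| / 4.8 = 1.6 / 4.8 = 0.333.
For two independent groups with equal n: n = 2·((z_{α/2} + z_β) / d)².
z_{α/2} + z_β = 2.326 + 0.524 = 2.850.
n = 2 × (2.850 / 0.333)² = 2 × 8.559² = 2 × 73.25 = 146.5.
Round up to the next whole participant.

n = 147 per group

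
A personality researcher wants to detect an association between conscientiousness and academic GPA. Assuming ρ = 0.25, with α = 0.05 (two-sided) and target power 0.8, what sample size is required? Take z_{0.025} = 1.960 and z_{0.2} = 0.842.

n = 124

Fisher's z: C = ½·ln((1+r)/(1−r)) = ½·ln(1.6667) = 0.2554.
n = ((z_{α/2} + z_β)/C)² + 3.
(1.960 + 0.842) / 0.2554 = 2.802 / 0.2554 = 10.971.
n = 10.971² + 3 = 120.36 + 3 = 123.4.
Round up.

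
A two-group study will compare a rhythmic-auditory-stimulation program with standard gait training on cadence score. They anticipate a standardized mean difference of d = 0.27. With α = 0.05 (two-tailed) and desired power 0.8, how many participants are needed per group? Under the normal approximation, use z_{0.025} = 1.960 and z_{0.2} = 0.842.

For two independent groups with equal n: n = 2·((z_{α/2} + z_β) / d)².
z_{α/2} + z_β = 1.960 + 0.842 = 2.802.
n = 2 × (2.802 / 0.27)² = 2 × 10.378² = 2 × 107.70 = 215.4.
Round up to the next whole participant.

n = 216 per group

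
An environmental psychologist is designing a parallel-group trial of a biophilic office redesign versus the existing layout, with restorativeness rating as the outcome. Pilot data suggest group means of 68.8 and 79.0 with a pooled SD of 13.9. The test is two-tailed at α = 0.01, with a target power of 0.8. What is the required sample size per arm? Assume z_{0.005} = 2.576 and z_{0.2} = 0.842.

Cohen's d = |M₁ − M₂| / SD_pooled = |68.8 − 79.0| / 13.9 = 10.2 / 13.9 = 0.734.
For two independent groups with equal n: n = 2·((z_{α/2} + z_β) / d)².
z_{α/2} + z_β = 2.576 + 0.842 = 3.418.
n = 2 × (3.418 / 0.734)² = 2 × 4.657² = 2 × 21.68 = 43.4.
Round up to the next whole participant.

n = 44 per group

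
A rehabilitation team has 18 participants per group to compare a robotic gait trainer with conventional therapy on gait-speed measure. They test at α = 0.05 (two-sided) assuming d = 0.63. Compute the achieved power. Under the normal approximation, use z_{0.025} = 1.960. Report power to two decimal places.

power ≈ 0.47

For two equal groups, power = Φ(d·√(n/2) − z_{α/2}).
d·√(n/2) = 0.63 × √(18/2) = 0.63 × 3.000 = 1.890.
z_β = 1.890 − 1.960 = -0.070.
Power = Φ(-0.070) = 0.472.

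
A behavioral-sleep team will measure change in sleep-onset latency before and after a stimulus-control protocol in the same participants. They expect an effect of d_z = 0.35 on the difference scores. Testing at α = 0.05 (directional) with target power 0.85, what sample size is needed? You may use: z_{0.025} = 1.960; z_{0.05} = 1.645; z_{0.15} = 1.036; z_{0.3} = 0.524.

For a paired (one-sample on differences) test: n = ((z_{α} + z_β) / d)².
z_{α} + z_β = 1.645 + 1.036 = 2.681.
n = (2.681 / 0.35)² = 7.660² = 58.68.
Round up.

n = 59 pairs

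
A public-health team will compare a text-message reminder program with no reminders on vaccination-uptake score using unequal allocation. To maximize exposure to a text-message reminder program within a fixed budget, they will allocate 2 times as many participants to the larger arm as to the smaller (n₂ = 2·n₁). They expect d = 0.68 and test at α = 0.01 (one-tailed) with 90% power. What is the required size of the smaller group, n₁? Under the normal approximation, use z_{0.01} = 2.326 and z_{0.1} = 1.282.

With allocation ratio k = n₂/n₁ = 2, Var(x̄₁−x̄₂) = σ²(1/n₁ + 1/(k·n₁)) = σ²·(k+1)/(k·n₁).
So n₁ = (1 + 1/k)·((z_{α} + z_β)/d)² = 1.500 × (3.608/0.68)².
n₁ = 1.500 × 28.15 = 42.2.
Round up: n₁ = 43, giving n₂ = 2 × 43 = 86.

n₁ = 43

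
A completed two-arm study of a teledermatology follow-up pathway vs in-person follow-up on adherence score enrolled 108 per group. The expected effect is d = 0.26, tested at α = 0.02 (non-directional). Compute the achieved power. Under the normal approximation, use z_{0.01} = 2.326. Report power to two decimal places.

For two equal groups, power = Φ(d·√(n/2) − z_{α/2}).
d·√(n/2) = 0.26 × √(108/2) = 0.26 × 7.348 = 1.911.
z_β = 1.911 − 2.326 = -0.415.
Power = Φ(-0.415) = 0.339.

power ≈ 0.34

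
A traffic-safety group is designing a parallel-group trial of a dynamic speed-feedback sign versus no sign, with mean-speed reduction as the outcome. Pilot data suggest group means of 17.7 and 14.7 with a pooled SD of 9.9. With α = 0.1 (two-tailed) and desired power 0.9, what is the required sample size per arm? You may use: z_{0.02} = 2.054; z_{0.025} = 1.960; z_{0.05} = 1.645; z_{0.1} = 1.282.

Cohen's d = |M₁ − M₂| / SD_pooled = |17.7 − 14.7| / 9.9 = 3.0 / 9.9 = 0.303.
For two independent groups with equal n: n = 2·((z_{α/2} + z_β) / d)².
z_{α/2} + z_β = 1.645 + 1.282 = 2.927.
n = 2 × (2.927 / 0.303)² = 2 × 9.660² = 2 × 93.32 = 186.6.
Round up to the next whole participant.

n = 187 per group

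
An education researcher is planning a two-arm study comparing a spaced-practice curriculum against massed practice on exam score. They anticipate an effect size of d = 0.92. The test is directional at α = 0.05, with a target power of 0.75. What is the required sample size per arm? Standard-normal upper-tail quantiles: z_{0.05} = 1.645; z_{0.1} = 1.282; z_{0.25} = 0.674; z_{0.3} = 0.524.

n = 13 per group

For two independent groups with equal n: n = 2·((z_{α} + z_β) / d)².
z_{α} + z_β = 1.645 + 0.674 = 2.319.
n = 2 × (2.319 / 0.92)² = 2 × 2.521² = 2 × 6.35 = 12.7.
Round up to the next whole participant.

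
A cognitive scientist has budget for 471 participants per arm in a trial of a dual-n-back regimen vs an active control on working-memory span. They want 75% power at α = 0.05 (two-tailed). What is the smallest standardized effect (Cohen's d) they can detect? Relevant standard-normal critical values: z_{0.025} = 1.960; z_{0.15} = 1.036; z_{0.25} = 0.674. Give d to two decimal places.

For two independent groups of n = 471 each: d_min = (z_{α/2} + z_β)·√(2/n).
z-sum = 1.960 + 0.674 = 2.634.
d_min = 2.634 × √(2/471) = 2.634 × 0.0652 = 0.172.

d_min ≈ 0.17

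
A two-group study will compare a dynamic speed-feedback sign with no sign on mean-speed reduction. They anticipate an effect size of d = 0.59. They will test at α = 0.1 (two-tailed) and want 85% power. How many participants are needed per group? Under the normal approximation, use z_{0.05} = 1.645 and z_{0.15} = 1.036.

n = 42 per group

For two independent groups with equal n: n = 2·((z_{α/2} + z_β) / d)².
z_{α/2} + z_β = 1.645 + 1.036 = 2.681.
n = 2 × (2.681 / 0.59)² = 2 × 4.544² = 2 × 20.65 = 41.3.
Round up to the next whole participant.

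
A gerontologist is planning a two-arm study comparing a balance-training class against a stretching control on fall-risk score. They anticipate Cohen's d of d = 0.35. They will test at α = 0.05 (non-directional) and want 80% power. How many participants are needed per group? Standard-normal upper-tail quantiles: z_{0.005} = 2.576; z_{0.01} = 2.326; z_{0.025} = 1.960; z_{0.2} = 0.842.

n = 129 per group

For two independent groups with equal n: n = 2·((z_{α/2} + z_β) / d)².
z_{α/2} + z_β = 1.960 + 0.842 = 2.802.
n = 2 × (2.802 / 0.35)² = 2 × 8.006² = 2 × 64.09 = 128.2.
Round up to the next whole participant.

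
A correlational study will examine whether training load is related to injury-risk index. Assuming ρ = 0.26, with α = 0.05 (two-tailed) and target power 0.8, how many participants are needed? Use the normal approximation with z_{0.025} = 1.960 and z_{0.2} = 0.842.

n = 114

Fisher's z: C = ½·ln((1+r)/(1−r)) = ½·ln(1.7027) = 0.2661.
n = ((z_{α/2} + z_β)/C)² + 3.
(1.960 + 0.842) / 0.2661 = 2.802 / 0.2661 = 10.530.
n = 10.530² + 3 = 110.88 + 3 = 113.9.
Round up.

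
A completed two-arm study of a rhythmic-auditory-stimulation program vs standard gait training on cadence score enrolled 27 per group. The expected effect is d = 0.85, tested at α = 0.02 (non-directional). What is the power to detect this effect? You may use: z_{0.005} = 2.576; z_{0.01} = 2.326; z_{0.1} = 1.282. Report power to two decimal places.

power ≈ 0.79

For two equal groups, power = Φ(d·√(n/2) − z_{α/2}).
d·√(n/2) = 0.85 × √(27/2) = 0.85 × 3.674 = 3.123.
z_β = 3.123 − 2.326 = 0.797.
Power = Φ(0.797) = 0.787.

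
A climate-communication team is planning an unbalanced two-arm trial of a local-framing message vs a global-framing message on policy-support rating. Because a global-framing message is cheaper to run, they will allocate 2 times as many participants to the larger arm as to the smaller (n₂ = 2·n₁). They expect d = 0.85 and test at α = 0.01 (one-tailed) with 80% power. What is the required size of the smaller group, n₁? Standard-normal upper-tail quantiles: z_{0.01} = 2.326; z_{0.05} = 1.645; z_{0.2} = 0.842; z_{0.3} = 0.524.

With allocation ratio k = n₂/n₁ = 2, Var(x̄₁−x̄₂) = σ²(1/n₁ + 1/(k·n₁)) = σ²·(k+1)/(k·n₁).
So n₁ = (1 + 1/k)·((z_{α} + z_β)/d)² = 1.500 × (3.168/0.85)².
n₁ = 1.500 × 13.89 = 20.8.
Round up: n₁ = 21, giving n₂ = 2 × 21 = 42.

n₁ = 21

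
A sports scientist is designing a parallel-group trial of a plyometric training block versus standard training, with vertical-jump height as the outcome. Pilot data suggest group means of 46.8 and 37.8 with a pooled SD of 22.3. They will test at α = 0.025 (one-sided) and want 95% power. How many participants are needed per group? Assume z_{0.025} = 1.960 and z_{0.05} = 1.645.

Cohen's d = |M₁ − M₂| / SD_pooled = |46.8 − 37.8| / 22.3 = 9.0 / 22.3 = 0.404.
For two independent groups with equal n: n = 2·((z_{α} + z_β) / d)².
z_{α} + z_β = 1.960 + 1.645 = 3.605.
n = 2 × (3.605 / 0.404)² = 2 × 8.923² = 2 × 79.62 = 159.2.
Round up to the next whole participant.

n = 160 per group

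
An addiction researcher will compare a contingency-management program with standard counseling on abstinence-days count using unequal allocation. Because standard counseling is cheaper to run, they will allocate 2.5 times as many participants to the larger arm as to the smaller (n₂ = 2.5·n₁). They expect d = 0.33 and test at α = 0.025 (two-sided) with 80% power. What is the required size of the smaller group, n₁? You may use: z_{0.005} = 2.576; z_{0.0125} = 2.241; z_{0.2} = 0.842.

n₁ = 123

With allocation ratio k = n₂/n₁ = 2.5, Var(x̄₁−x̄₂) = σ²(1/n₁ + 1/(k·n₁)) = σ²·(k+1)/(k·n₁).
So n₁ = (1 + 1/k)·((z_{α/2} + z_β)/d)² = 1.400 × (3.083/0.33)².
n₁ = 1.400 × 87.28 = 122.2.
Round up: n₁ = 123, giving n₂ = ⌈2.5 × 123⌉ = ⌈307.5⌉ = 308.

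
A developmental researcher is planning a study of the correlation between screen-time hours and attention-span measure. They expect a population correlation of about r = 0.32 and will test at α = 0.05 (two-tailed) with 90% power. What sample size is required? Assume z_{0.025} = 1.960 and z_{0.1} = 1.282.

Fisher's z: C = ½·ln((1+r)/(1−r)) = ½·ln(1.9412) = 0.3316.
n = ((z_{α/2} + z_β)/C)² + 3.
(1.960 + 1.282) / 0.3316 = 3.242 / 0.3316 = 9.777.
n = 9.777² + 3 = 95.59 + 3 = 98.6.
Round up.

n = 99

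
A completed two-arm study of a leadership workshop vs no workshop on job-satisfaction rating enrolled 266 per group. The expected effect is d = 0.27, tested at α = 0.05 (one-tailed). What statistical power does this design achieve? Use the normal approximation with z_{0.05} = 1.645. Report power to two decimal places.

power ≈ 0.93

For two equal groups, power = Φ(d·√(n/2) − z_{α}).
d·√(n/2) = 0.27 × √(266/2) = 0.27 × 11.533 = 3.114.
z_β = 3.114 − 1.645 = 1.469.
Power = Φ(1.469) = 0.929.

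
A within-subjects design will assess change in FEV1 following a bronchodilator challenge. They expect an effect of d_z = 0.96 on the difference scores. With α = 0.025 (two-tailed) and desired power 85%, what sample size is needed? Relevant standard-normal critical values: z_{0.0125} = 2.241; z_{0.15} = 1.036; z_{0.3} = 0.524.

n = 12 pairs

For a paired (one-sample on differences) test: n = ((z_{α/2} + z_β) / d)².
z_{α/2} + z_β = 2.241 + 1.036 = 3.277.
n = (3.277 / 0.96)² = 3.414² = 11.65.
Round up.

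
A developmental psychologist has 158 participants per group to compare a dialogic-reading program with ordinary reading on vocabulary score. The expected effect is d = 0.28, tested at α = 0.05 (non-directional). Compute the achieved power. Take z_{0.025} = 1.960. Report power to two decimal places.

For two equal groups, power = Φ(d·√(n/2) − z_{α/2}).
d·√(n/2) = 0.28 × √(158/2) = 0.28 × 8.888 = 2.489.
z_β = 2.489 − 1.960 = 0.529.
Power = Φ(0.529) = 0.701.

power ≈ 0.70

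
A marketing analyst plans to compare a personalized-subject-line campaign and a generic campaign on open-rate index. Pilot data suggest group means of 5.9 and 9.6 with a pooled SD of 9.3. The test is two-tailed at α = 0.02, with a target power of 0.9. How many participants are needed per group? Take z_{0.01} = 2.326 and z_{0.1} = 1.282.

Cohen's d = |M₁ − M₂| / SD_pooled = |5.9 − 9.6| / 9.3 = 3.7 / 9.3 = 0.398.
For two independent groups with equal n: n = 2·((z_{α/2} + z_β) / d)².
z_{α/2} + z_β = 2.326 + 1.282 = 3.608.
n = 2 × (3.608 / 0.398)² = 2 × 9.065² = 2 × 82.18 = 164.4.
Round up to the next whole participant.

n = 165 per group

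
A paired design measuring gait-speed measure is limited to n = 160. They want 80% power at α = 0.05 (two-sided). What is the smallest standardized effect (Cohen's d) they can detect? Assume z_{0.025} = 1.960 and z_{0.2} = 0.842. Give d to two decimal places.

d_min ≈ 0.22

For a single sample (or paired design) of n = 160: d_min = (z_{α/2} + z_β)/√n.
z-sum = 1.960 + 0.842 = 2.802.
d_min = 2.802 / √160 = 2.802 / 12.649 = 0.222.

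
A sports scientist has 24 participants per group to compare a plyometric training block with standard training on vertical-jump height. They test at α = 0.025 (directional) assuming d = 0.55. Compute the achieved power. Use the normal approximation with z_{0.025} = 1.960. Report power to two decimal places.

For two equal groups, power = Φ(d·√(n/2) − z_{α}).
d·√(n/2) = 0.55 × √(24/2) = 0.55 × 3.464 = 1.905.
z_β = 1.905 − 1.960 = -0.055.
Power = Φ(-0.055) = 0.478.

power ≈ 0.48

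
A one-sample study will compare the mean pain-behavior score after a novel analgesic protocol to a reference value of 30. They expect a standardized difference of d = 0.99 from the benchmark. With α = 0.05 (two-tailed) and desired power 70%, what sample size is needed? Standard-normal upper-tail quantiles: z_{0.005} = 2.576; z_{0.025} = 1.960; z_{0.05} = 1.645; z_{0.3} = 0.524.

n = 7

For a one-sample test: n = ((z_{α/2} + z_β) / d)².
z_{α/2} + z_β = 1.960 + 0.524 = 2.484.
n = (2.484 / 0.99)² = 2.509² = 6.30.
Round up.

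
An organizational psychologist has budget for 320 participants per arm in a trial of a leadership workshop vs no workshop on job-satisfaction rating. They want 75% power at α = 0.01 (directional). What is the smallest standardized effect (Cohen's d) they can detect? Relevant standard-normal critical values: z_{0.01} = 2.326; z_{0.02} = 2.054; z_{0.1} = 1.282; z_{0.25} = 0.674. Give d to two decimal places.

d_min ≈ 0.24

For two independent groups of n = 320 each: d_min = (z_{α} + z_β)·√(2/n).
z-sum = 2.326 + 0.674 = 3.000.
d_min = 3.000 × √(2/320) = 3.000 × 0.0791 = 0.237.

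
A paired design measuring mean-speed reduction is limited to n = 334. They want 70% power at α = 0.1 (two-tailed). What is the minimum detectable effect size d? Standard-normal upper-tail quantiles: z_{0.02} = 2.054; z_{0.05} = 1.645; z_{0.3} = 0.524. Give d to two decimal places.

d_min ≈ 0.12

For a single sample (or paired design) of n = 334: d_min = (z_{α/2} + z_β)/√n.
z-sum = 1.645 + 0.524 = 2.169.
d_min = 2.169 / √334 = 2.169 / 18.276 = 0.119.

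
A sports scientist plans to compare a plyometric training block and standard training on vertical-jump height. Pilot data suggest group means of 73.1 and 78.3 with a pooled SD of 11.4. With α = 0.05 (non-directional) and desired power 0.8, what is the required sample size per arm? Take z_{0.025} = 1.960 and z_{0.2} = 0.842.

Cohen's d = |M₁ − M₂| / SD_pooled = |73.1 − 78.3| / 11.4 = 5.2 / 11.4 = 0.456.
For two independent groups with equal n: n = 2·((z_{α/2} + z_β) / d)².
z_{α/2} + z_β = 1.960 + 0.842 = 2.802.
n = 2 × (2.802 / 0.456)² = 2 × 6.145² = 2 × 37.76 = 75.5.
Round up to the next whole participant.

n = 76 per group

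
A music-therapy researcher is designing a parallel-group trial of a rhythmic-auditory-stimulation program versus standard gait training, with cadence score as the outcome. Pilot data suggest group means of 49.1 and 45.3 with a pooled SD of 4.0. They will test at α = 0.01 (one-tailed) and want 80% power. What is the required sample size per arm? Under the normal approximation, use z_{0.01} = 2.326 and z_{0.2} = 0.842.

Cohen's d = |M₁ − M₂| / SD_pooled = |49.1 − 45.3| / 4.0 = 3.8 / 4.0 = 0.950.
For two independent groups with equal n: n = 2·((z_{α} + z_β) / d)².
z_{α} + z_β = 2.326 + 0.842 = 3.168.
n = 2 × (3.168 / 0.950)² = 2 × 3.335² = 2 × 11.12 = 22.2.
Round up to the next whole participant.

n = 23 per group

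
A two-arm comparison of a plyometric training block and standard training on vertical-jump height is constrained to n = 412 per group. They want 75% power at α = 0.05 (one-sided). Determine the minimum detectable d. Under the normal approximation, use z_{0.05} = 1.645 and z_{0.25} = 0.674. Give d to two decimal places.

d_min ≈ 0.16

For two independent groups of n = 412 each: d_min = (z_{α} + z_β)·√(2/n).
z-sum = 1.645 + 0.674 = 2.319.
d_min = 2.319 × √(2/412) = 2.319 × 0.0697 = 0.162.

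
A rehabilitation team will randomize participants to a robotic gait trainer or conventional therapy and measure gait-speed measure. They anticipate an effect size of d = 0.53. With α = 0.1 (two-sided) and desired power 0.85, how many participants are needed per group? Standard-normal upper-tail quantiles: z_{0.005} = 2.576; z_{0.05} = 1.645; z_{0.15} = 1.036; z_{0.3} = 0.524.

For two independent groups with equal n: n = 2·((z_{α/2} + z_β) / d)².
z_{α/2} + z_β = 1.645 + 1.036 = 2.681.
n = 2 × (2.681 / 0.53)² = 2 × 5.058² = 2 × 25.59 = 51.2.
Round up to the next whole participant.

n = 52 per group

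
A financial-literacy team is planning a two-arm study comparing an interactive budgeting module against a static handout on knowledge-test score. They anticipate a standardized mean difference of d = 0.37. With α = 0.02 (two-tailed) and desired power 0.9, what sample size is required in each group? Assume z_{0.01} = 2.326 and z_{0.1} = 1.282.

For two independent groups with equal n: n = 2·((z_{α/2} + z_β) / d)².
z_{α/2} + z_β = 2.326 + 1.282 = 3.608.
n = 2 × (3.608 / 0.37)² = 2 × 9.751² = 2 × 95.09 = 190.2.
Round up to the next whole participant.

n = 191 per group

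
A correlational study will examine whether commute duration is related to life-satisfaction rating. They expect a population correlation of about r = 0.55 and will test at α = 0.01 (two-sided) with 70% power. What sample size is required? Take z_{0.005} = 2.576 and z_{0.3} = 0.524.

n = 29

Fisher's z: C = ½·ln((1+r)/(1−r)) = ½·ln(3.4444) = 0.6184.
n = ((z_{α/2} + z_β)/C)² + 3.
(2.576 + 0.524) / 0.6184 = 3.100 / 0.6184 = 5.013.
n = 5.013² + 3 = 25.13 + 3 = 28.1.
Round up.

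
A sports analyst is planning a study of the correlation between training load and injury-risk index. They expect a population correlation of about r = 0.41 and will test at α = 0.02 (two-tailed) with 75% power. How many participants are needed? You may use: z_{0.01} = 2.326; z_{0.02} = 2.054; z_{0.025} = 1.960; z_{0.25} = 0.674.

n = 51

Fisher's z: C = ½·ln((1+r)/(1−r)) = ½·ln(2.3898) = 0.4356.
n = ((z_{α/2} + z_β)/C)² + 3.
(2.326 + 0.674) / 0.4356 = 3.000 / 0.4356 = 6.887.
n = 6.887² + 3 = 47.43 + 3 = 50.4.
Round up.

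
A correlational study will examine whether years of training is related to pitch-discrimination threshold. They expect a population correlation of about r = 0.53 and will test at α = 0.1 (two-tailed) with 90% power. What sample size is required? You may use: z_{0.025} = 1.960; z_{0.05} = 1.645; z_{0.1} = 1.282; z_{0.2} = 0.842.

Fisher's z: C = ½·ln((1+r)/(1−r)) = ½·ln(3.2553) = 0.5901.
n = ((z_{α/2} + z_β)/C)² + 3.
(1.645 + 1.282) / 0.5901 = 2.927 / 0.5901 = 4.960.
n = 4.960² + 3 = 24.60 + 3 = 27.6.
Round up.

n = 28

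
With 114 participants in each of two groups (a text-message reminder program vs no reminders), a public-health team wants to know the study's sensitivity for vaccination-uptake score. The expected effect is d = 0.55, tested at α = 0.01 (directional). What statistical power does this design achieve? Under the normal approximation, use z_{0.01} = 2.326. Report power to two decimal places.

power ≈ 0.97

For two equal groups, power = Φ(d·√(n/2) − z_{α}).
d·√(n/2) = 0.55 × √(114/2) = 0.55 × 7.550 = 4.152.
z_β = 4.152 − 2.326 = 1.826.
Power = Φ(1.826) = 0.966.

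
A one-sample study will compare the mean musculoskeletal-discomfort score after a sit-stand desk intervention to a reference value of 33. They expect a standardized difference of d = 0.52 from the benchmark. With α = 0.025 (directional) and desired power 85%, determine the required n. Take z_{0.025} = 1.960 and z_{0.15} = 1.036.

n = 34

For a one-sample test: n = ((z_{α} + z_β) / d)².
z_{α} + z_β = 1.960 + 1.036 = 2.996.
n = (2.996 / 0.52)² = 5.762² = 33.20.
Round up.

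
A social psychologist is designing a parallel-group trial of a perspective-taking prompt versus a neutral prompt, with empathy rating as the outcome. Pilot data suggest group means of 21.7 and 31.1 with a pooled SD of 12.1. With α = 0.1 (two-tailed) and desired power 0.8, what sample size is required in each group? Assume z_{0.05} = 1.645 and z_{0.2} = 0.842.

n = 21 per group

Cohen's d = |M₁ − M₂| / SD_pooled = |21.7 − 31.1| / 12.1 = 9.4 / 12.1 = 0.777.
For two independent groups with equal n: n = 2·((z_{α/2} + z_β) / d)².
z_{α/2} + z_β = 1.645 + 0.842 = 2.487.
n = 2 × (2.487 / 0.777)² = 2 × 3.201² = 2 × 10.24 = 20.5.
Round up to the next whole participant.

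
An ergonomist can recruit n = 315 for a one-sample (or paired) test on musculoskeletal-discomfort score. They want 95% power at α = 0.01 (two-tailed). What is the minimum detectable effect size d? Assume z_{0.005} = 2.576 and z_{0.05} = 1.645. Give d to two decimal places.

For a single sample (or paired design) of n = 315: d_min = (z_{α/2} + z_β)/√n.
z-sum = 2.576 + 1.645 = 4.221.
d_min = 4.221 / √315 = 4.221 / 17.748 = 0.238.

d_min ≈ 0.24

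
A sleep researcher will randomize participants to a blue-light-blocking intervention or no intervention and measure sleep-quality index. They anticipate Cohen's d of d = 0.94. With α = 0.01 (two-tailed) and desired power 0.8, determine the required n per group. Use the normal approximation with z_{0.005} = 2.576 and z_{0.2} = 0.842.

n = 27 per group

For two independent groups with equal n: n = 2·((z_{α/2} + z_β) / d)².
z_{α/2} + z_β = 2.576 + 0.842 = 3.418.
n = 2 × (3.418 / 0.94)² = 2 × 3.636² = 2 × 13.22 = 26.4.
Round up to the next whole participant.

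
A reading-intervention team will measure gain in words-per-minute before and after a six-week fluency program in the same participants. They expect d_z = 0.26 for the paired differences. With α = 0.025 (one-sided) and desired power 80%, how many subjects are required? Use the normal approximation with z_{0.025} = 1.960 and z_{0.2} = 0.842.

n = 117 pairs

For a paired (one-sample on differences) test: n = ((z_{α} + z_β) / d)².
z_{α} + z_β = 1.960 + 0.842 = 2.802.
n = (2.802 / 0.26)² = 10.777² = 116.14.
Round up.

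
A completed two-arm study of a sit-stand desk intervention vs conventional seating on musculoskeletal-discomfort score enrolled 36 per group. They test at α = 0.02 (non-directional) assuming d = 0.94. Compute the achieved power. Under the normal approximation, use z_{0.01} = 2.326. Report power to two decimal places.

For two equal groups, power = Φ(d·√(n/2) − z_{α/2}).
d·√(n/2) = 0.94 × √(36/2) = 0.94 × 4.243 = 3.988.
z_β = 3.988 − 2.326 = 1.662.
Power = Φ(1.662) = 0.952.

power ≈ 0.95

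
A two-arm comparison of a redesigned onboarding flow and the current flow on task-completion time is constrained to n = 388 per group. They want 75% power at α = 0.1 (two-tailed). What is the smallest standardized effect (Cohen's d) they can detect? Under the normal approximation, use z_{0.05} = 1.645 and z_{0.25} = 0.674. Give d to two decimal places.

For two independent groups of n = 388 each: d_min = (z_{α/2} + z_β)·√(2/n).
z-sum = 1.645 + 0.674 = 2.319.
d_min = 2.319 × √(2/388) = 2.319 × 0.0718 = 0.166.

d_min ≈ 0.17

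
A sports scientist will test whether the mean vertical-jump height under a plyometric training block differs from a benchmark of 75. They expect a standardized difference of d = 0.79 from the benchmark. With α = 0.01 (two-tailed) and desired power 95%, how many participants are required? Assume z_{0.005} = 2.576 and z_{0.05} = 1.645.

For a one-sample test: n = ((z_{α/2} + z_β) / d)².
z_{α/2} + z_β = 2.576 + 1.645 = 4.221.
n = (4.221 / 0.79)² = 5.343² = 28.55.
Round up.

n = 29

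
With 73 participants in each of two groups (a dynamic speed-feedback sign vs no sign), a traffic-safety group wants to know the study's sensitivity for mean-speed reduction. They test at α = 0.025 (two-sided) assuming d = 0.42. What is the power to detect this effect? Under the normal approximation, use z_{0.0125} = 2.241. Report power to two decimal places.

power ≈ 0.62

For two equal groups, power = Φ(d·√(n/2) − z_{α/2}).
d·√(n/2) = 0.42 × √(73/2) = 0.42 × 6.042 = 2.537.
z_β = 2.537 − 2.241 = 0.296.
Power = Φ(0.296) = 0.617.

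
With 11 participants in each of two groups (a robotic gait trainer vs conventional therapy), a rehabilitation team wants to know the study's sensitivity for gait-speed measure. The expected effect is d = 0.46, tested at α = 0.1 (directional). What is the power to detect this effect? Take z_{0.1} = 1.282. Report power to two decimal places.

power ≈ 0.42

For two equal groups, power = Φ(d·√(n/2) − z_{α}).
d·√(n/2) = 0.46 × √(11/2) = 0.46 × 2.345 = 1.079.
z_β = 1.079 − 1.282 = -0.203.
Power = Φ(-0.203) = 0.419.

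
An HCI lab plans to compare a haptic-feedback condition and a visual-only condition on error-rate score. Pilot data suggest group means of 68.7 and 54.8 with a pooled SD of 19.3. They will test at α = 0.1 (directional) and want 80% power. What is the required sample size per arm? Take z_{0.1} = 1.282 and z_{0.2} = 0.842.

Cohen's d = |M₁ − M₂| / SD_pooled = |68.7 − 54.8| / 19.3 = 13.9 / 19.3 = 0.720.
For two independent groups with equal n: n = 2·((z_{α} + z_β) / d)².
z_{α} + z_β = 1.282 + 0.842 = 2.124.
n = 2 × (2.124 / 0.720)² = 2 × 2.950² = 2 × 8.70 = 17.4.
Round up to the next whole participant.

n = 18 per group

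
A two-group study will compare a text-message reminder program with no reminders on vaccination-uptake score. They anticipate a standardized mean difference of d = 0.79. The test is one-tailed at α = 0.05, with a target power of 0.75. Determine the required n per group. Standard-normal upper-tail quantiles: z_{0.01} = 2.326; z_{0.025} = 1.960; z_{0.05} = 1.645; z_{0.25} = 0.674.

n = 18 per group

For two independent groups with equal n: n = 2·((z_{α} + z_β) / d)².
z_{α} + z_β = 1.645 + 0.674 = 2.319.
n = 2 × (2.319 / 0.79)² = 2 × 2.935² = 2 × 8.62 = 17.2.
Round up to the next whole participant.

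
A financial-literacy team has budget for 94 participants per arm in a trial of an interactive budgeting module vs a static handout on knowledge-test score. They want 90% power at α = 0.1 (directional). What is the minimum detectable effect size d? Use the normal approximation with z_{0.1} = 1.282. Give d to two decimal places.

d_min ≈ 0.37

For two independent groups of n = 94 each: d_min = (z_{α} + z_β)·√(2/n).
z-sum = 1.282 + 1.282 = 2.564.
d_min = 2.564 × √(2/94) = 2.564 × 0.1459 = 0.374.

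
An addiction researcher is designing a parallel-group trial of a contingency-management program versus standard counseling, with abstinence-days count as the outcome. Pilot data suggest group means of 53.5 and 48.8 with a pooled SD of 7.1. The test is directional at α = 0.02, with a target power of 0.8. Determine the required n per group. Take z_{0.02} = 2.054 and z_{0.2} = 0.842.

Cohen's d = |M₁ − M₂| / SD_pooled = |53.5 − 48.8| / 7.1 = 4.7 / 7.1 = 0.662.
For two independent groups with equal n: n = 2·((z_{α} + z_β) / d)².
z_{α} + z_β = 2.054 + 0.842 = 2.896.
n = 2 × (2.896 / 0.662)² = 2 × 4.375² = 2 × 19.14 = 38.3.
Round up to the next whole participant.

n = 39 per group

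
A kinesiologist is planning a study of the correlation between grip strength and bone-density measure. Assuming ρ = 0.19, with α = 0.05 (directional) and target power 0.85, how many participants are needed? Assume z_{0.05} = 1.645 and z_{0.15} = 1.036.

Fisher's z: C = ½·ln((1+r)/(1−r)) = ½·ln(1.4691) = 0.1923.
n = ((z_{α} + z_β)/C)² + 3.
(1.645 + 1.036) / 0.1923 = 2.681 / 0.1923 = 13.942.
n = 13.942² + 3 = 194.37 + 3 = 197.4.
Round up.

n = 198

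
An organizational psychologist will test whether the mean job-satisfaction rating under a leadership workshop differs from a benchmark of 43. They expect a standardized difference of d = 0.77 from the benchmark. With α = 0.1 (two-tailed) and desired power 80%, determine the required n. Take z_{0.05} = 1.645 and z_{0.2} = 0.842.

n = 11

For a one-sample test: n = ((z_{α/2} + z_β) / d)².
z_{α/2} + z_β = 1.645 + 0.842 = 2.487.
n = (2.487 / 0.77)² = 3.230² = 10.43.
Round up.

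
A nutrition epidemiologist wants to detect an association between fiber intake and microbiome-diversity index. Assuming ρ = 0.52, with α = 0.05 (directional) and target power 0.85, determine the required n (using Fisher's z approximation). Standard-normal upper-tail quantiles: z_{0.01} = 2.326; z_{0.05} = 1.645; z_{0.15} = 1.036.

n = 25

Fisher's z: C = ½·ln((1+r)/(1−r)) = ½·ln(3.1667) = 0.5763.
n = ((z_{α} + z_β)/C)² + 3.
(1.645 + 1.036) / 0.5763 = 2.681 / 0.5763 = 4.652.
n = 4.652² + 3 = 21.64 + 3 = 24.6.
Round up.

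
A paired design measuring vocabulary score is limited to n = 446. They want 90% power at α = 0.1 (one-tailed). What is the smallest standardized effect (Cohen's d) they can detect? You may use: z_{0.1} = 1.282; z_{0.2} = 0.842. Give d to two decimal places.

d_min ≈ 0.12

For a single sample (or paired design) of n = 446: d_min = (z_{α} + z_β)/√n.
z-sum = 1.282 + 1.282 = 2.564.
d_min = 2.564 / √446 = 2.564 / 21.119 = 0.121.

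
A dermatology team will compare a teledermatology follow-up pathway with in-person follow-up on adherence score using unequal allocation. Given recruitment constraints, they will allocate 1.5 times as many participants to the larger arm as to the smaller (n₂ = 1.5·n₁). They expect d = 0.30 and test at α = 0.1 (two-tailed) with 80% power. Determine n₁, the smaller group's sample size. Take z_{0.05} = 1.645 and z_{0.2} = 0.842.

n₁ = 115

With allocation ratio k = n₂/n₁ = 1.5, Var(x̄₁−x̄₂) = σ²(1/n₁ + 1/(k·n₁)) = σ²·(k+1)/(k·n₁).
So n₁ = (1 + 1/k)·((z_{α/2} + z_β)/d)² = 1.667 × (2.487/0.30)².
n₁ = 1.667 × 68.72 = 114.5.
Round up: n₁ = 115, giving n₂ = ⌈1.5 × 115⌉ = ⌈172.5⌉ = 173.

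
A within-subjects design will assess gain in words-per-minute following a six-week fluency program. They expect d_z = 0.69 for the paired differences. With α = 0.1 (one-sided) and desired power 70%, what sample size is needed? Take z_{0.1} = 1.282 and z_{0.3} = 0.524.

For a paired (one-sample on differences) test: n = ((z_{α} + z_β) / d)².
z_{α} + z_β = 1.282 + 0.524 = 1.806.
n = (1.806 / 0.69)² = 2.617² = 6.85.
Round up.

n = 7 pairs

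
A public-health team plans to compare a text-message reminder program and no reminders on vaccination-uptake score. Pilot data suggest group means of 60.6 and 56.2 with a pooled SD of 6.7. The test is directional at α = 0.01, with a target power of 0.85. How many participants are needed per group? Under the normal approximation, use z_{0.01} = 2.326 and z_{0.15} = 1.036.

n = 53 per group

Cohen's d = |M₁ − M₂| / SD_pooled = |60.6 − 56.2| / 6.7 = 4.4 / 6.7 = 0.657.
For two independent groups with equal n: n = 2·((z_{α} + z_β) / d)².
z_{α} + z_β = 2.326 + 1.036 = 3.362.
n = 2 × (3.362 / 0.657)² = 2 × 5.117² = 2 × 26.19 = 52.4.
Round up to the next whole participant.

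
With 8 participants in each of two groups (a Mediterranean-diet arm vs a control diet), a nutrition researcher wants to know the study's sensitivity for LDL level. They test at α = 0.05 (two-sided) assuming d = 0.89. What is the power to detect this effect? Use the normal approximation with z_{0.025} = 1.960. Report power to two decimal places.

For two equal groups, power = Φ(d·√(n/2) − z_{α/2}).
d·√(n/2) = 0.89 × √(8/2) = 0.89 × 2.000 = 1.780.
z_β = 1.780 − 1.960 = -0.180.
Power = Φ(-0.180) = 0.429.

power ≈ 0.43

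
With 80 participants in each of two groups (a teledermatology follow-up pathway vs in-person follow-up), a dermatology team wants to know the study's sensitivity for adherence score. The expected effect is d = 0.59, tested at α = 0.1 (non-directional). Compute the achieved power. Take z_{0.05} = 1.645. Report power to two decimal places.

For two equal groups, power = Φ(d·√(n/2) − z_{α/2}).
d·√(n/2) = 0.59 × √(80/2) = 0.59 × 6.325 = 3.731.
z_β = 3.731 − 1.645 = 2.086.
Power = Φ(2.086) = 0.982.

power ≈ 0.98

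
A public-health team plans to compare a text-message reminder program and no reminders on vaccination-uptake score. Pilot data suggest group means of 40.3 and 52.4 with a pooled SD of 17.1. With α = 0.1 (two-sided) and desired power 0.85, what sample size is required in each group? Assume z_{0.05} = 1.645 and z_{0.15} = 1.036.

Cohen's d = |M₁ − M₂| / SD_pooled = |40.3 − 52.4| / 17.1 = 12.1 / 17.1 = 0.708.
For two independent groups with equal n: n = 2·((z_{α/2} + z_β) / d)².
z_{α/2} + z_β = 1.645 + 1.036 = 2.681.
n = 2 × (2.681 / 0.708)² = 2 × 3.787² = 2 × 14.34 = 28.7.
Round up to the next whole participant.

n = 29 per group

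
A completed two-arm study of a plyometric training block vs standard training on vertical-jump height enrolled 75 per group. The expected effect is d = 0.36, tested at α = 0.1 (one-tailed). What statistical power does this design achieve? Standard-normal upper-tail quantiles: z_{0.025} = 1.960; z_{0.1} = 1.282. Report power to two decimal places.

power ≈ 0.82

For two equal groups, power = Φ(d·√(n/2) − z_{α}).
d·√(n/2) = 0.36 × √(75/2) = 0.36 × 6.124 = 2.205.
z_β = 2.205 − 1.282 = 0.923.
Power = Φ(0.923) = 0.822.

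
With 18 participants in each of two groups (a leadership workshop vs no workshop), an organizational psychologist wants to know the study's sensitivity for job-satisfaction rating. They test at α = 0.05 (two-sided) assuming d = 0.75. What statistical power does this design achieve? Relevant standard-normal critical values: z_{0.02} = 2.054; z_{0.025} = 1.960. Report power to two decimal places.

power ≈ 0.61

For two equal groups, power = Φ(d·√(n/2) − z_{α/2}).
d·√(n/2) = 0.75 × √(18/2) = 0.75 × 3.000 = 2.250.
z_β = 2.250 − 1.960 = 0.290.
Power = Φ(0.290) = 0.614.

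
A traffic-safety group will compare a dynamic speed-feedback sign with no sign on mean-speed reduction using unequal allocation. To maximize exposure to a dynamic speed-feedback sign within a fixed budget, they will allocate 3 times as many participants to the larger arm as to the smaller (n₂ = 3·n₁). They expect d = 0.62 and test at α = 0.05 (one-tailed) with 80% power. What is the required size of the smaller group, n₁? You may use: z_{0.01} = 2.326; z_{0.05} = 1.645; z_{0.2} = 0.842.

With allocation ratio k = n₂/n₁ = 3, Var(x̄₁−x̄₂) = σ²(1/n₁ + 1/(k·n₁)) = σ²·(k+1)/(k·n₁).
So n₁ = (1 + 1/k)·((z_{α} + z_β)/d)² = 1.333 × (2.487/0.62)².
n₁ = 1.333 × 16.09 = 21.5.
Round up: n₁ = 22, giving n₂ = 3 × 22 = 66.

n₁ = 22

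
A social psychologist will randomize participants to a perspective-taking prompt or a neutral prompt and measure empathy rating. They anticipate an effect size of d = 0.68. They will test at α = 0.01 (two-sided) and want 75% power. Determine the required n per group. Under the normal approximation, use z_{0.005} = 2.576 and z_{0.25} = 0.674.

For two independent groups with equal n: n = 2·((z_{α/2} + z_β) / d)².
z_{α/2} + z_β = 2.576 + 0.674 = 3.250.
n = 2 × (3.250 / 0.68)² = 2 × 4.779² = 2 × 22.84 = 45.7.
Round up to the next whole participant.

n = 46 per group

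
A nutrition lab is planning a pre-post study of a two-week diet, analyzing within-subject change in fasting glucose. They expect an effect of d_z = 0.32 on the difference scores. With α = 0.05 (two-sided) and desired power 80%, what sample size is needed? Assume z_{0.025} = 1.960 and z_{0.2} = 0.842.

For a paired (one-sample on differences) test: n = ((z_{α/2} + z_β) / d)².
z_{α/2} + z_β = 1.960 + 0.842 = 2.802.
n = (2.802 / 0.32)² = 8.756² = 76.67.
Round up.

n = 77 pairs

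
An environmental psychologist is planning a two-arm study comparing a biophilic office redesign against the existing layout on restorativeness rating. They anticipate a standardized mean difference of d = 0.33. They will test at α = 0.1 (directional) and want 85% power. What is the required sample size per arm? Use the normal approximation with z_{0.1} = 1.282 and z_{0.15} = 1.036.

For two independent groups with equal n: n = 2·((z_{α} + z_β) / d)².
z_{α} + z_β = 1.282 + 1.036 = 2.318.
n = 2 × (2.318 / 0.33)² = 2 × 7.024² = 2 × 49.34 = 98.7.
Round up to the next whole participant.

n = 99 per group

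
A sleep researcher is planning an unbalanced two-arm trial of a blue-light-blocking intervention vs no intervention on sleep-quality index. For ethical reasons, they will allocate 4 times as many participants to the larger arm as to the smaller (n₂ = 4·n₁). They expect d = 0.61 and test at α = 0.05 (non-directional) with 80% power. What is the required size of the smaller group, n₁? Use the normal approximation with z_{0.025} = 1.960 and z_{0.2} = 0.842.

With allocation ratio k = n₂/n₁ = 4, Var(x̄₁−x̄₂) = σ²(1/n₁ + 1/(k·n₁)) = σ²·(k+1)/(k·n₁).
So n₁ = (1 + 1/k)·((z_{α/2} + z_β)/d)² = 1.250 × (2.802/0.61)².
n₁ = 1.250 × 21.10 = 26.4.
Round up: n₁ = 27, giving n₂ = 4 × 27 = 108.

n₁ = 27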